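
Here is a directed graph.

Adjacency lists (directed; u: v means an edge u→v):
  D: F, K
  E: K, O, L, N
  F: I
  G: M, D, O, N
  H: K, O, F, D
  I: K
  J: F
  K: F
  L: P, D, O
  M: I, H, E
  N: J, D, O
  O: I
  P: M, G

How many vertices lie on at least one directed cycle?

A vertex is on a directed cycle iff it belongs to a strongly connected component of size ≥ 2 (or has a self-loop).
The vertices on cycles are {E, F, G, I, K, L, M, P} — 8 in total.

8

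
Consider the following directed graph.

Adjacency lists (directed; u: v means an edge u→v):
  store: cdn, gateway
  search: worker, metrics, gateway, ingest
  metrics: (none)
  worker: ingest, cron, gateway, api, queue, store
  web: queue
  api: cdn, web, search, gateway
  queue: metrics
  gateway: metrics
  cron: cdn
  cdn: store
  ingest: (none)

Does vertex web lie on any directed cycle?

web lies on a cycle iff there is a path from web back to itself.
Exploring from web, it never reaches itself; equivalently, its strongly connected component is a singleton.

No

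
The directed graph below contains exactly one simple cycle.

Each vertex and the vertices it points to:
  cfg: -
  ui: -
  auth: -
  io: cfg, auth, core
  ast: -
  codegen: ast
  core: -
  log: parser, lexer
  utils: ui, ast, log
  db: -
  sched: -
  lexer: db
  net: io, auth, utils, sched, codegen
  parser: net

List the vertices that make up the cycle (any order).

DFS with gray/black marking from net:
net gray
  io gray
    cfg gray
    cfg black
    auth gray
    auth black
    core gray
    core black
  io black
  net→auth: auth black — skip
  utils gray
    ui gray
    ui black
    ast gray
    ast black
    log gray
      parser gray
        parser→net: net is gray → back edge
Back edge closes the cycle net → utils → log → parser → net; its vertices are {log, net, utils, parser}.

log, net, utils, parser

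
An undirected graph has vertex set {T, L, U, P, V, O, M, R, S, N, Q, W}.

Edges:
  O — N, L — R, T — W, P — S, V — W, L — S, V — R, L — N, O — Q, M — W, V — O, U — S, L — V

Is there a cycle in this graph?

Yes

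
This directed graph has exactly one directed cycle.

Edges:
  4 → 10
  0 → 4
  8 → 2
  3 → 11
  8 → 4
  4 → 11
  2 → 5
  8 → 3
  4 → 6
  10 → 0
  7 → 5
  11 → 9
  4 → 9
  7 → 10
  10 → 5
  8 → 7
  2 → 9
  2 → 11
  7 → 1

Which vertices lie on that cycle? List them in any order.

0, 4, 10

DFS with gray/black marking from 10:
10 gray
  0 gray
    4 gray
      11 gray
        9 gray
        9 black
      11 black
      6 gray
      6 black
      4→9: 9 black — skip
      4→10: 10 is gray → back edge
Back edge closes the cycle 10 → 0 → 4 → 10; its vertices are {0, 4, 10}.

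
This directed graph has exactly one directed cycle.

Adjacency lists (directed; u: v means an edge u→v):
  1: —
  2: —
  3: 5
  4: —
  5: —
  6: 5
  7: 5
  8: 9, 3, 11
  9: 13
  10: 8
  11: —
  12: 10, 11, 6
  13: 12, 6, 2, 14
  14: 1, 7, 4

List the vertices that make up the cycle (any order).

DFS with gray/black marking from 9:
9 gray
  13 gray
    12 gray
      10 gray
        8 gray
          8→9: 9 is gray → back edge
Back edge closes the cycle 9 → 13 → 12 → 10 → 8 → 9; its vertices are {8, 9, 10, 12, 13}.

8, 9, 10, 12, 13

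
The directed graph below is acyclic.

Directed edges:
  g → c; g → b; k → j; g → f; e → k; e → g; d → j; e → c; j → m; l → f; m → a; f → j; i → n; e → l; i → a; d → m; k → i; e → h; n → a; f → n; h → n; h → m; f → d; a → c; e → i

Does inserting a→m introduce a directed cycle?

Adding a→m creates a cycle iff m can already reach a.
Path from m: m → a.
So m → … → a → m is a cycle.

Yes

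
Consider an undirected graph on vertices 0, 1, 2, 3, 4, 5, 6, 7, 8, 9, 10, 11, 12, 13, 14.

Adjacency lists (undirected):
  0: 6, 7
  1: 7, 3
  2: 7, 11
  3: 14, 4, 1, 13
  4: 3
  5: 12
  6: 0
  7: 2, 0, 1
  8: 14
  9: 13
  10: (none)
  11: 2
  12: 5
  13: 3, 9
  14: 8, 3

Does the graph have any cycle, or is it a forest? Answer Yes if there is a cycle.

No

DFS, tracking each vertex's parent; an edge to a visited non-parent vertex closes a cycle.
Start from 8:
visit 8 (parent –)
  visit 14 (parent 8)
    14–8: parent, skip
    visit 3 (parent 14)
      3–14: parent, skip
      visit 4 (parent 3)
        4–3: parent, skip
      visit 1 (parent 3)
        visit 7 (parent 1)
          visit 2 (parent 7)
            2–7: parent, skip
            visit 11 (parent 2)
              11–2: parent, skip
          visit 0 (parent 7)
            visit 6 (parent 0)
              6–0: parent, skip
            0–7: parent, skip
          7–1: parent, skip
        1–3: parent, skip
      visit 13 (parent 3)
        13–3: parent, skip
        visit 9 (parent 13)
          9–13: parent, skip
visit 5 (parent –)
  visit 12 (parent 5)
    12–5: parent, skip
visit 10 (parent –)
No non-parent visited neighbor found — the graph is a forest.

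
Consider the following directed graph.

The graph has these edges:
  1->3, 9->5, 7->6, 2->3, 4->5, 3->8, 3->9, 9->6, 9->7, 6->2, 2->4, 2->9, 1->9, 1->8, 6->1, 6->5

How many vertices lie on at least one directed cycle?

6

A vertex is on a directed cycle iff it belongs to a strongly connected component of size ≥ 2 (or has a self-loop).
The vertices on cycles are {1, 2, 3, 6, 7, 9} — 6 in total.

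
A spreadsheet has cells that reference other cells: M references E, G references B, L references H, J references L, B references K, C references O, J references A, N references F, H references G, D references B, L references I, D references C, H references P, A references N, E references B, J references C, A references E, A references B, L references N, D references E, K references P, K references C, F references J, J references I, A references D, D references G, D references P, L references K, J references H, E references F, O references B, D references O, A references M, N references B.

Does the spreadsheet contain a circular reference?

Yes

DFS with white/gray/black marking, starting from D:
D gray
  B gray
    K gray
      C gray
        O gray
          O→B: B is gray → back edge
Back edge found, so a cycle exists: B → K → C → O → B.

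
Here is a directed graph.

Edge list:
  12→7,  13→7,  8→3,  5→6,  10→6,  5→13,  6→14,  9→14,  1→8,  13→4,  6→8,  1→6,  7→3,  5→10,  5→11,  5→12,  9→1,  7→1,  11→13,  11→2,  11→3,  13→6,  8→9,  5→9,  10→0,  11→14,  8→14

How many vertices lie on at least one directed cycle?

A vertex is on a directed cycle iff it belongs to a strongly connected component of size ≥ 2 (or has a self-loop).
The vertices on cycles are {1, 6, 8, 9} — 4 in total.

4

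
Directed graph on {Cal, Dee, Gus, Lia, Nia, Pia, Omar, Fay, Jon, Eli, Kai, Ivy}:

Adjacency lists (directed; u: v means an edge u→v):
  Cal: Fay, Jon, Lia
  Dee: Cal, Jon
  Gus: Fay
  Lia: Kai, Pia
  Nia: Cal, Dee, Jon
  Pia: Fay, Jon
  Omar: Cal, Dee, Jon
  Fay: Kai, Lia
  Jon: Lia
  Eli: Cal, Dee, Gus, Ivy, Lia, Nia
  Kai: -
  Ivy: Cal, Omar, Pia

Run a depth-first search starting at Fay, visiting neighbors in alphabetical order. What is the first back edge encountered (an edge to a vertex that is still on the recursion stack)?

Pia→Fay

DFS from Fay (visiting neighbors in alphabetical order); mark gray on enter, black on exit:
Fay gray
  Kai gray
  Kai black
  Lia gray
    Lia→Kai: Kai black — skip
    Pia gray
      Pia→Fay: Fay is gray → back edge
First back edge: Pia → Fay.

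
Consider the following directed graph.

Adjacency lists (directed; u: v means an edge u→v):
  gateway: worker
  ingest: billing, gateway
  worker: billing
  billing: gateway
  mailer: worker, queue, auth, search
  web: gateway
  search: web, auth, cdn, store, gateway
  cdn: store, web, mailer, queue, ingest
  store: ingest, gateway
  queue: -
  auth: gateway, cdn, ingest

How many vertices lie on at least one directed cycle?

A vertex is on a directed cycle iff it belongs to a strongly connected component of size ≥ 2 (or has a self-loop).
The vertices on cycles are {cdn, auth, mailer, search, worker, billing, gateway} — 7 in total.

7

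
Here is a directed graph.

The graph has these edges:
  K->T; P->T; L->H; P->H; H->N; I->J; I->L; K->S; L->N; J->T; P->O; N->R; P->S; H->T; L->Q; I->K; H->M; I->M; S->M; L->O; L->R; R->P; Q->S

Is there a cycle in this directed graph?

DFS with white/gray/black marking, starting from I:
I gray
  L gray
    Q gray
      S gray
        M gray
        M black
      S black
    Q black
    H gray
      T gray
      T black
      N gray
        R gray
          P gray
            O gray
            O black
            P→T: T black — skip
            P→H: H is gray → back edge
Back edge found, so a cycle exists: H → N → R → P → H.

Yes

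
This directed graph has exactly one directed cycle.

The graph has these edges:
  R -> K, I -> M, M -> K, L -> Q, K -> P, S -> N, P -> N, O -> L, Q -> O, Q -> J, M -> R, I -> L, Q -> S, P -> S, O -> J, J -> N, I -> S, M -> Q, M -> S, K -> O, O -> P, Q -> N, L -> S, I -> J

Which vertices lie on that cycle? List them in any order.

DFS with gray/black marking from L:
L gray
  Q gray
    O gray
      J gray
        N gray
        N black
      J black
      P gray
        P→N: N black — skip
        S gray
          S→N: N black — skip
        S black
      P black
      O→L: L is gray → back edge
Back edge closes the cycle L → Q → O → L; its vertices are {L, O, Q}.

L, O, Q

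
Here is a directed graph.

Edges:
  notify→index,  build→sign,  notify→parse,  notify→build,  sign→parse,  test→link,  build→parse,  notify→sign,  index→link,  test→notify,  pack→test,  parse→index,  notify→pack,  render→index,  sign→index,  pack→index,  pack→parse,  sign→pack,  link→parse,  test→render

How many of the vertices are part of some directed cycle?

A vertex is on a directed cycle iff it belongs to a strongly connected component of size ≥ 2 (or has a self-loop).
The vertices on cycles are {link, pack, sign, test, build, index, parse, notify} — 8 in total.

8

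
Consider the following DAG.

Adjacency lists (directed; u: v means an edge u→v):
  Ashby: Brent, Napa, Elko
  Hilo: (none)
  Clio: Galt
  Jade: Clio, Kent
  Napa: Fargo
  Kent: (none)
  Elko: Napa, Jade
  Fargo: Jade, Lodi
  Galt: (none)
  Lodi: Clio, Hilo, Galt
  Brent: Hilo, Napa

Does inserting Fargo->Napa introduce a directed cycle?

Yes

Adding Fargo→Napa creates a cycle iff Napa can already reach Fargo.
Path from Napa: Napa → Fargo.
So Napa → … → Fargo → Napa is a cycle.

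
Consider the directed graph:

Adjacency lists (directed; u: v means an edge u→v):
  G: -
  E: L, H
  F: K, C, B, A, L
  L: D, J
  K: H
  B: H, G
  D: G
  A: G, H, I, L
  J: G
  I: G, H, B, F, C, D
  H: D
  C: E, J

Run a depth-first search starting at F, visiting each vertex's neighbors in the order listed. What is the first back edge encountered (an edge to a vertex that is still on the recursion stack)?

I→F

DFS from F (visiting each vertex's neighbors in the order listed); mark gray on enter, black on exit:
F gray
  K gray
    H gray
      D gray
        G gray
        G black
      D black
    H black
  K black
  C gray
    E gray
      L gray
        L→D: D black — skip
        J gray
          J→G: G black — skip
        J black
      L black
      E→H: H black — skip
    E black
    C→J: J black — skip
  C black
  B gray
    B→H: H black — skip
    B→G: G black — skip
  B black
  A gray
    A→G: G black — skip
    A→H: H black — skip
    I gray
      I→G: G black — skip
      I→H: H black — skip
      I→B: B black — skip
      I→F: F is gray → back edge
First back edge: I → F.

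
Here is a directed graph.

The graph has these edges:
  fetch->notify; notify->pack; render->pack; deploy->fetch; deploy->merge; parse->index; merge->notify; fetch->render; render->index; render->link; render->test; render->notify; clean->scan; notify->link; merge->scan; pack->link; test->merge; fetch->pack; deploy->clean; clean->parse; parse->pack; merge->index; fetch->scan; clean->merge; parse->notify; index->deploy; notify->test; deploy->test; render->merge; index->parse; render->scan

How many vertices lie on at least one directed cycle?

9

A vertex is on a directed cycle iff it belongs to a strongly connected component of size ≥ 2 (or has a self-loop).
The vertices on cycles are {test, clean, fetch, index, merge, parse, deploy, notify, render} — 9 in total.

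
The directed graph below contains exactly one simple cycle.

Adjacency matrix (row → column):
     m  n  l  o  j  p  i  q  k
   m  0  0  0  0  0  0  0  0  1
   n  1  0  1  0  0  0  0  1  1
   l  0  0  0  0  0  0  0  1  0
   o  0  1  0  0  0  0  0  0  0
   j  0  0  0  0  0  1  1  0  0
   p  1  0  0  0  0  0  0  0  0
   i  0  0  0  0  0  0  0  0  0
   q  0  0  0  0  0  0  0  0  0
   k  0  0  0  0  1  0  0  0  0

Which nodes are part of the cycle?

DFS with gray/black marking from k:
k gray
  j gray
    i gray
    i black
    p gray
      m gray
        m→k: k is gray → back edge
Back edge closes the cycle k → j → p → m → k; its vertices are {j, k, m, p}.

j, k, m, p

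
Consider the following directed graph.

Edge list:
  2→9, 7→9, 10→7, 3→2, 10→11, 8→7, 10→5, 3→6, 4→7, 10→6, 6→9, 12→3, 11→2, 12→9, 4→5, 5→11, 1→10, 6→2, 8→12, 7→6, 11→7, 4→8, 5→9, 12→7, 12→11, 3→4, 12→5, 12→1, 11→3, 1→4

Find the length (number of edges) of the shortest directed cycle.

4

For each vertex v, BFS finds the shortest path from v back to v.
The shortest such closed walk is 1 → 4 → 8 → 12 → 1, length 4.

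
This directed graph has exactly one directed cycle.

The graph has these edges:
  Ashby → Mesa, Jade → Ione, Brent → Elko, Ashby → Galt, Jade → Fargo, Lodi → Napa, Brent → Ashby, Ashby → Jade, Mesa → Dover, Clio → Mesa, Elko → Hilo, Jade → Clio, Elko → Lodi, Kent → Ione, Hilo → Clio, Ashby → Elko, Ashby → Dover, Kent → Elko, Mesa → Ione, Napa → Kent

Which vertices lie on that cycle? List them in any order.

Elko, Kent, Lodi, Napa

DFS with gray/black marking from Elko:
Elko gray
  Lodi gray
    Napa gray
      Kent gray
        Kent→Elko: Elko is gray → back edge
Back edge closes the cycle Elko → Lodi → Napa → Kent → Elko; its vertices are {Elko, Kent, Lodi, Napa}.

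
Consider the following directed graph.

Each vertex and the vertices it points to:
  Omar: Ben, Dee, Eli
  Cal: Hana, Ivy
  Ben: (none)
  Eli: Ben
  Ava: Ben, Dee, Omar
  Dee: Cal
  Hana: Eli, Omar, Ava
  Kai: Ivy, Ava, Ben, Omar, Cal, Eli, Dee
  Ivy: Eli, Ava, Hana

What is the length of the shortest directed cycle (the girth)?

4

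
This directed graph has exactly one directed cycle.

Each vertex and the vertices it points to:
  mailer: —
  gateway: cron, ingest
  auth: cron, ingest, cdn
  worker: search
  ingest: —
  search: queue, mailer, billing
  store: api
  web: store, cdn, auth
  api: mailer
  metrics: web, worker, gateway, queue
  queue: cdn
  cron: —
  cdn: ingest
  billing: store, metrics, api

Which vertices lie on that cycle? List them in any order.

search, worker, billing, metrics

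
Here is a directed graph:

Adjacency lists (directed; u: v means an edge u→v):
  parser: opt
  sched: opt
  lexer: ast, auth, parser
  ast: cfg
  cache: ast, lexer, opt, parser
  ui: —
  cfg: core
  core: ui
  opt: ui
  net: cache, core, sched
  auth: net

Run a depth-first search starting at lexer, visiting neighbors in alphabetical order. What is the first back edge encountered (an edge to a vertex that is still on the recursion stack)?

DFS from lexer (visiting neighbors in alphabetical order); mark gray on enter, black on exit:
lexer gray
  ast gray
    cfg gray
      core gray
        ui gray
        ui black
      core black
    cfg black
  ast black
  auth gray
    net gray
      cache gray
        cache→ast: ast black — skip
        cache→lexer: lexer is gray → back edge
First back edge: cache → lexer.

cache->lexer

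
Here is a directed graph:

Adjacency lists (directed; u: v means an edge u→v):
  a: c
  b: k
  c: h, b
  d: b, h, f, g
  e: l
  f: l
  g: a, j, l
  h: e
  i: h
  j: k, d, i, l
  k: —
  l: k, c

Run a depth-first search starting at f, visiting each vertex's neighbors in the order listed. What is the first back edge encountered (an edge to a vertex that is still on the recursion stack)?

e→l

DFS from f (visiting each vertex's neighbors in the order listed); mark gray on enter, black on exit:
f gray
  l gray
    k gray
    k black
    c gray
      h gray
        e gray
          e→l: l is gray → back edge
First back edge: e → l.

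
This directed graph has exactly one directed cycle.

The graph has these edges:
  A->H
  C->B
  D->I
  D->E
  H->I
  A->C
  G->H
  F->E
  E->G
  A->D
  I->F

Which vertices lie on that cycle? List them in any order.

E, F, G, H, I

DFS with gray/black marking from I:
I gray
  F gray
    E gray
      G gray
        H gray
          H→I: I is gray → back edge
Back edge closes the cycle I → F → E → G → H → I; its vertices are {E, F, G, H, I}.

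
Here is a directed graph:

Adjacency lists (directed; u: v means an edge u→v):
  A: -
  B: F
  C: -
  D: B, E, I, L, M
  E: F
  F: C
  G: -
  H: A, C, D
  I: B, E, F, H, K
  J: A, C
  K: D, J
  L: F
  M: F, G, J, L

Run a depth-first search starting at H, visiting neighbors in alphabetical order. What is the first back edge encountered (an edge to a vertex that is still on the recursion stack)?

I->H

DFS from H (visiting neighbors in alphabetical order); mark gray on enter, black on exit:
H gray
  A gray
  A black
  C gray
  C black
  D gray
    B gray
      F gray
        F→C: C black — skip
      F black
    B black
    E gray
      E→F: F black — skip
    E black
    I gray
      I→B: B black — skip
      I→E: E black — skip
      I→F: F black — skip
      I→H: H is gray → back edge
First back edge: I → H.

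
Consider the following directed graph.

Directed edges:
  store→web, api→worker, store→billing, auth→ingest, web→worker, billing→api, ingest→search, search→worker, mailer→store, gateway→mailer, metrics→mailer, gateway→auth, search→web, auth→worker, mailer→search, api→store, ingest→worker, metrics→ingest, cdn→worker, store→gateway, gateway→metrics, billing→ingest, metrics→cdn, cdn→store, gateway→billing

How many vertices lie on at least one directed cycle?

A vertex is on a directed cycle iff it belongs to a strongly connected component of size ≥ 2 (or has a self-loop).
The vertices on cycles are {api, cdn, store, mailer, billing, gateway, metrics} — 7 in total.

7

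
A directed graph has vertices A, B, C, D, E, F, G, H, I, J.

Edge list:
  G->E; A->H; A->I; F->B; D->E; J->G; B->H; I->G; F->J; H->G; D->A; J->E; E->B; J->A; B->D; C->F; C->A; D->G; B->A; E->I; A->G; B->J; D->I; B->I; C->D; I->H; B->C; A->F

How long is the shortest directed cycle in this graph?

3

For each vertex v, BFS finds the shortest path from v back to v.
The shortest such closed walk is B → J → E → B, length 3.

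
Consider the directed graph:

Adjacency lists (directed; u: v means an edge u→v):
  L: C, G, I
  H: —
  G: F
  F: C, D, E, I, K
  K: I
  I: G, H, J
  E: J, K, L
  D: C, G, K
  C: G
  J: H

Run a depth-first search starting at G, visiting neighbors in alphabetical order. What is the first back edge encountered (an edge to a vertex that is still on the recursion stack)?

C->G

DFS from G (visiting neighbors in alphabetical order); mark gray on enter, black on exit:
G gray
  F gray
    C gray
      C→G: G is gray → back edge
First back edge: C → G.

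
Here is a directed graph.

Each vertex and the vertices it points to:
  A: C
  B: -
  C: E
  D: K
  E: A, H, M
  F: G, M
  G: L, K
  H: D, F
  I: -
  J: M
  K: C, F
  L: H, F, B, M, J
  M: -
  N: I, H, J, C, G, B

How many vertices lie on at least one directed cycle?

9

A vertex is on a directed cycle iff it belongs to a strongly connected component of size ≥ 2 (or has a self-loop).
The vertices on cycles are {A, C, D, E, F, G, H, K, L} — 9 in total.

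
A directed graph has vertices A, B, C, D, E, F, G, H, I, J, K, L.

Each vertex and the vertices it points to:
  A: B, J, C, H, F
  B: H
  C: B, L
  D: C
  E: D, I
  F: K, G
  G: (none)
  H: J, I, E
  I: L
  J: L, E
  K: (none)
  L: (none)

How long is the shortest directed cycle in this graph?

5

For each vertex v, BFS finds the shortest path from v back to v.
The shortest such closed walk is H → E → D → C → B → H, length 5.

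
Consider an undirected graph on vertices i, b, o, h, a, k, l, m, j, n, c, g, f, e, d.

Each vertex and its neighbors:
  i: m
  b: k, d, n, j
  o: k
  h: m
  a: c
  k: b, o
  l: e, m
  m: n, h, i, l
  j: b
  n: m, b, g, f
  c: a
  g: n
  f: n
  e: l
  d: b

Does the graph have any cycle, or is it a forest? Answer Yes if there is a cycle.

No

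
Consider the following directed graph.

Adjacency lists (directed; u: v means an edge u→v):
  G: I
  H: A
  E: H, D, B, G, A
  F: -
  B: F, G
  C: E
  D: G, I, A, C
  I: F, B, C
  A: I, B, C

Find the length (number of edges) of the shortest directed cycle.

3

For each vertex v, BFS finds the shortest path from v back to v.
The shortest such closed walk is E → A → C → E, length 3.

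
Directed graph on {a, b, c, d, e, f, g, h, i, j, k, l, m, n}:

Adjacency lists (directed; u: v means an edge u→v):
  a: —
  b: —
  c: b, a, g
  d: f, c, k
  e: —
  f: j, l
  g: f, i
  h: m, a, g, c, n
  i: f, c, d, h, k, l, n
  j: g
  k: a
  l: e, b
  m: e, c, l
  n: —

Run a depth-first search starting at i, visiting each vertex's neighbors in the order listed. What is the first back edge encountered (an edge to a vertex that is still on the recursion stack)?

g→f

DFS from i (visiting each vertex's neighbors in the order listed); mark gray on enter, black on exit:
i gray
  f gray
    j gray
      g gray
        g→f: f is gray → back edge
First back edge: g → f.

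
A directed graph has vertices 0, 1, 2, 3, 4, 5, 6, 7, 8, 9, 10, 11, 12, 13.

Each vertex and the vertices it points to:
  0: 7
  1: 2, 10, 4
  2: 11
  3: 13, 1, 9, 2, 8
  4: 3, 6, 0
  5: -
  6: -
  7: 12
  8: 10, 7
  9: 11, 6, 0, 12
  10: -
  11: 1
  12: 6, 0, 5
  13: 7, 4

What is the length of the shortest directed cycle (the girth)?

3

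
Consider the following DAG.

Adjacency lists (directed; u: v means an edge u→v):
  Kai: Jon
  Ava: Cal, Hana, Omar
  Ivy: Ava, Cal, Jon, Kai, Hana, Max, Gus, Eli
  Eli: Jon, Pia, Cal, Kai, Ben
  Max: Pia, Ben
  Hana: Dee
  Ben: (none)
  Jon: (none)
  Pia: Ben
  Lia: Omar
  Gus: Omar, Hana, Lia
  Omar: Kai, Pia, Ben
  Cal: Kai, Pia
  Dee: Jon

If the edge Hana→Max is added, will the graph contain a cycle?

No

Adding Hana→Max creates a cycle iff Max can already reach Hana.
Explore from Max: no path reaches Hana. The graph stays acyclic.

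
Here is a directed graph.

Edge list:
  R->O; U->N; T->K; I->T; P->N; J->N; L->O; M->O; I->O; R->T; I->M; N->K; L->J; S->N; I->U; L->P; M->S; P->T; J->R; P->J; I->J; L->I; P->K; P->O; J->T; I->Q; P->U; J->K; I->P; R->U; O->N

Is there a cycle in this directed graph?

No

DFS with white/gray/black marking, starting from K:
K gray
K black
I gray
  Q gray
  Q black
  O gray
    N gray
      N→K: K black — skip
    N black
  O black
  M gray
    S gray
      S→N: N black — skip
    S black
    M→O: O black — skip
  M black
  U gray
    U→N: N black — skip
  U black
  T gray
    T→K: K black — skip
  T black
  P gray
    P→O: O black — skip
    P→K: K black — skip
    P→T: T black — skip
    J gray
      J→T: T black — skip
      J→K: K black — skip
      J→N: N black — skip
      R gray
        R→U: U black — skip
        R→T: T black — skip
        R→O: O black — skip
      R black
    J black
    P→N: N black — skip
    P→U: U black — skip
  P black
  I→J: J black — skip
I black
L gray
  L→O: O black — skip
  L→I: I black — skip
  L→P: P black — skip
  L→J: J black — skip
L black
Every edge goes to a white or black vertex — no back edge, so the graph is acyclic.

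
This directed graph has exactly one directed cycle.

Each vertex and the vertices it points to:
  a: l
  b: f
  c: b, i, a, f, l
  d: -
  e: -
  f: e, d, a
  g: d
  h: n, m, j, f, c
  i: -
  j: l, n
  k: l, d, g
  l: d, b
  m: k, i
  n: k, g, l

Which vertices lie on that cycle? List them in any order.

a, b, f, l

DFS with gray/black marking from b:
b gray
  f gray
    e gray
    e black
    d gray
    d black
    a gray
      l gray
        l→d: d black — skip
        l→b: b is gray → back edge
Back edge closes the cycle b → f → a → l → b; its vertices are {a, b, f, l}.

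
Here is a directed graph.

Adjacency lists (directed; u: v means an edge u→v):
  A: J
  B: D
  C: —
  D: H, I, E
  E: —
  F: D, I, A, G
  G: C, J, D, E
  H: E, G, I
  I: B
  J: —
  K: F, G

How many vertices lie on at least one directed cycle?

5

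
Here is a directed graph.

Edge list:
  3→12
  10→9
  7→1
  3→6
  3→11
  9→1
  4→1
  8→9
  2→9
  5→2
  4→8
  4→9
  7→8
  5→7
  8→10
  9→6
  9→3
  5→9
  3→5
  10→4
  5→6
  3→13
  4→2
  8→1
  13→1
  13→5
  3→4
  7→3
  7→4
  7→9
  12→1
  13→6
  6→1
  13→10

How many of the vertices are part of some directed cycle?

A vertex is on a directed cycle iff it belongs to a strongly connected component of size ≥ 2 (or has a self-loop).
The vertices on cycles are {2, 3, 4, 5, 7, 8, 9, 10, 13} — 9 in total.

9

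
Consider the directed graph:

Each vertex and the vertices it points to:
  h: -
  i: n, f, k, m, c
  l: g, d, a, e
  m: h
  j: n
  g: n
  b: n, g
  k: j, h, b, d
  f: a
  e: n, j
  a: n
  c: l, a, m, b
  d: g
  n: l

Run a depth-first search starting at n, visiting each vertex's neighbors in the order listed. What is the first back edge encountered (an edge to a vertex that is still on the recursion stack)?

g→n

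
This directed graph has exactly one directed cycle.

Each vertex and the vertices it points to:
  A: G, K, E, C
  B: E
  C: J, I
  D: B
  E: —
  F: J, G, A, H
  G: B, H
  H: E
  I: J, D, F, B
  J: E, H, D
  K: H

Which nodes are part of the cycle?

DFS with gray/black marking from F:
F gray
  J gray
    E gray
    E black
    H gray
      H→E: E black — skip
    H black
    D gray
      B gray
        B→E: E black — skip
      B black
    D black
  J black
  G gray
    G→B: B black — skip
    G→H: H black — skip
  G black
  A gray
    A→G: G black — skip
    K gray
      K→H: H black — skip
    K black
    A→E: E black — skip
    C gray
      C→J: J black — skip
      I gray
        I→J: J black — skip
        I→D: D black — skip
        I→F: F is gray → back edge
Back edge closes the cycle F → A → C → I → F; its vertices are {A, C, F, I}.

A, C, F, I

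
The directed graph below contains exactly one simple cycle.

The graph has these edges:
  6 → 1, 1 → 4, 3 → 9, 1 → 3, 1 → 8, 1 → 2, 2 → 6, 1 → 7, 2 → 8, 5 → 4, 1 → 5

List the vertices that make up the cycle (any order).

1, 2, 6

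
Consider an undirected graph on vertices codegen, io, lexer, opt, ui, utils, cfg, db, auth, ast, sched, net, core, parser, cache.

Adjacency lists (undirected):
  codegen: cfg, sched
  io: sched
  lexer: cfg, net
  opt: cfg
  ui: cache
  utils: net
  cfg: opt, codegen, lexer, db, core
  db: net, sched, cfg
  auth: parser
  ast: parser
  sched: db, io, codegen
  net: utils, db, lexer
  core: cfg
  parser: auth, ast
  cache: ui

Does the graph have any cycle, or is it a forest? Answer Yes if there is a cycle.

Yes

DFS, tracking each vertex's parent; an edge to a visited non-parent vertex closes a cycle.
Start from ast:
visit ast (parent –)
  visit parser (parent ast)
    visit auth (parent parser)
      auth–parser: parent, skip
    parser–ast: parent, skip
visit codegen (parent –)
  visit cfg (parent codegen)
    visit opt (parent cfg)
      opt–cfg: parent, skip
    cfg–codegen: parent, skip
    visit lexer (parent cfg)
      lexer–cfg: parent, skip
      visit net (parent lexer)
        visit utils (parent net)
          utils–net: parent, skip
        visit db (parent net)
          db–net: parent, skip
          visit sched (parent db)
            sched–db: parent, skip
            visit io (parent sched)
              io–sched: parent, skip
            sched–codegen: codegen visited and ≠ parent → cycle
Cycle: codegen – cfg – lexer – net – db – sched – codegen.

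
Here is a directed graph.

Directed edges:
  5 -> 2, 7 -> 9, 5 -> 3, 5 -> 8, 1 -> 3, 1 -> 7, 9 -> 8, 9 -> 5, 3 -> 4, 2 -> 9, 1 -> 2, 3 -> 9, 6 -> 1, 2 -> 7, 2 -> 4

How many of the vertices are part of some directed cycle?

A vertex is on a directed cycle iff it belongs to a strongly connected component of size ≥ 2 (or has a self-loop).
The vertices on cycles are {2, 3, 5, 7, 9} — 5 in total.

5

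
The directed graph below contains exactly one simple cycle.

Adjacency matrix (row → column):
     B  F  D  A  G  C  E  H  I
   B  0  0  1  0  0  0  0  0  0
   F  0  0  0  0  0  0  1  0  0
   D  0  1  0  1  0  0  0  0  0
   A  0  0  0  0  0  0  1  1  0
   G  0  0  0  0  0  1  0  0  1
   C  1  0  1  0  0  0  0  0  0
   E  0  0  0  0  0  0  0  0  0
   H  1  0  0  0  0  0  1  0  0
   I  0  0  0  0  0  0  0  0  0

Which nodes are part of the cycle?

DFS with gray/black marking from B:
B gray
  D gray
    F gray
      E gray
      E black
    F black
    A gray
      H gray
        H→B: B is gray → back edge
Back edge closes the cycle B → D → A → H → B; its vertices are {A, B, D, H}.

A, B, D, H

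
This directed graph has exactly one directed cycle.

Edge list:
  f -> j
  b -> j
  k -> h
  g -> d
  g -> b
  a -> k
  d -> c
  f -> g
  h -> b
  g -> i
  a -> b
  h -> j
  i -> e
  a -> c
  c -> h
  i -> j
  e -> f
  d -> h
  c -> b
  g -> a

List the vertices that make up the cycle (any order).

e, f, g, i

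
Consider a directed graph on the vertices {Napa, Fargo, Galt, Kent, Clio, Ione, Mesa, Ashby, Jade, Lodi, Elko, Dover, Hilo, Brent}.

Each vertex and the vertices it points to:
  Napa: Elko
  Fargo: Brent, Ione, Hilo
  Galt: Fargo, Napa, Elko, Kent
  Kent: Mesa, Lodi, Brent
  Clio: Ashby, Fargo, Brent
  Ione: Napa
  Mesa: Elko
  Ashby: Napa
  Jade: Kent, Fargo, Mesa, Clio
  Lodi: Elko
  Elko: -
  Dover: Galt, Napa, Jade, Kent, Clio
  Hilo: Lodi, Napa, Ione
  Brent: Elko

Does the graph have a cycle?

No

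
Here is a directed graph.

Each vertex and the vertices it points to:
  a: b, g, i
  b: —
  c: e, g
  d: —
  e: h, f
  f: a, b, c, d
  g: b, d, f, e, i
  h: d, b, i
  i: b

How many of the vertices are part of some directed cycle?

A vertex is on a directed cycle iff it belongs to a strongly connected component of size ≥ 2 (or has a self-loop).
The vertices on cycles are {a, c, e, f, g} — 5 in total.

5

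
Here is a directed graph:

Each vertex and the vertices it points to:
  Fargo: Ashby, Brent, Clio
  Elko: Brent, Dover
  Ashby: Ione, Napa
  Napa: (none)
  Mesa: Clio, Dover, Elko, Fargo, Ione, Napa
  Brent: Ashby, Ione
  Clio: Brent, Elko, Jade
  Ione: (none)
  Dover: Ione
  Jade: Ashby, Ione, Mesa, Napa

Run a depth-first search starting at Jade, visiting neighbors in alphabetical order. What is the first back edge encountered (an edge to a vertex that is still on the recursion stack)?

Clio->Jade

DFS from Jade (visiting neighbors in alphabetical order); mark gray on enter, black on exit:
Jade gray
  Ashby gray
    Ione gray
    Ione black
    Napa gray
    Napa black
  Ashby black
  Jade→Ione: Ione black — skip
  Mesa gray
    Clio gray
      Brent gray
        Brent→Ashby: Ashby black — skip
        Brent→Ione: Ione black — skip
      Brent black
      Elko gray
        Elko→Brent: Brent black — skip
        Dover gray
          Dover→Ione: Ione black — skip
        Dover black
      Elko black
      Clio→Jade: Jade is gray → back edge
First back edge: Clio → Jade.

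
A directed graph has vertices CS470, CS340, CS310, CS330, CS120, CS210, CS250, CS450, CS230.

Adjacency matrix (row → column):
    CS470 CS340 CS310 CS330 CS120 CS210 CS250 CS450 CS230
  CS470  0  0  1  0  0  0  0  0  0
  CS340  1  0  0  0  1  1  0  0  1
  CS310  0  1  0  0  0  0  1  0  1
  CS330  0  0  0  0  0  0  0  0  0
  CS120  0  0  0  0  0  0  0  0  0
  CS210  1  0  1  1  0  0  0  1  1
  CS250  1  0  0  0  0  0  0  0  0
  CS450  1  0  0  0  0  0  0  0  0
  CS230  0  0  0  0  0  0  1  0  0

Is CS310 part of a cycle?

Yes

CS310 is on a cycle iff CS310 can reach itself via ≥1 edge.
CS310 → CS250 → CS470 → CS310 — yes.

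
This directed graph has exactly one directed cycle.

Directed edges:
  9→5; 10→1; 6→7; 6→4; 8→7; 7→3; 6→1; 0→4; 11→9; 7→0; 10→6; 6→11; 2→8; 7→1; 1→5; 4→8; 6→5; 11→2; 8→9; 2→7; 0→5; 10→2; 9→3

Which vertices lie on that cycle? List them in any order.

DFS with gray/black marking from 4:
4 gray
  8 gray
    7 gray
      3 gray
      3 black
      0 gray
        5 gray
        5 black
        0→4: 4 is gray → back edge
Back edge closes the cycle 4 → 8 → 7 → 0 → 4; its vertices are {0, 4, 7, 8}.

0, 4, 7, 8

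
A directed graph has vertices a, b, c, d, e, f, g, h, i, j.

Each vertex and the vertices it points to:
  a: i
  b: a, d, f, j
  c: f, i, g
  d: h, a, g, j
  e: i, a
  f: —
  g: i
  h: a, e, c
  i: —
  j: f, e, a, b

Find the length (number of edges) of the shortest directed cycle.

For each vertex v, BFS finds the shortest path from v back to v.
The shortest such closed walk is b → j → b, length 2.

2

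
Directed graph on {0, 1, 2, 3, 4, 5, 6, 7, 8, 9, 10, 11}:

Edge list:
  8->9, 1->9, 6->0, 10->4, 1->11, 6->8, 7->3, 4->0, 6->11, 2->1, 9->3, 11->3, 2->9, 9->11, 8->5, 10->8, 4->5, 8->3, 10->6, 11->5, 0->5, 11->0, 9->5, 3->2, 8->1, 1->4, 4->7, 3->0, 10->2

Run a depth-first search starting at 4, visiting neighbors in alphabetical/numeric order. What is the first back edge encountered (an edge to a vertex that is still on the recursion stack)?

DFS from 4 (visiting neighbors in alphabetical/numeric order); mark gray on enter, black on exit:
4 gray
  0 gray
    5 gray
    5 black
  0 black
  4→5: 5 black — skip
  7 gray
    3 gray
      3→0: 0 black — skip
      2 gray
        1 gray
          1→4: 4 is gray → back edge
First back edge: 1 → 4.

1->4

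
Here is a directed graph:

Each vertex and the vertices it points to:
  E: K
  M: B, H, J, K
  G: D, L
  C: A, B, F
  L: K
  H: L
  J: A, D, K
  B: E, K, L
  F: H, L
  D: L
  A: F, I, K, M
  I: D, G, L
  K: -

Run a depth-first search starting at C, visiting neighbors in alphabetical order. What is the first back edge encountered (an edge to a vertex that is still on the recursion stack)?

J->A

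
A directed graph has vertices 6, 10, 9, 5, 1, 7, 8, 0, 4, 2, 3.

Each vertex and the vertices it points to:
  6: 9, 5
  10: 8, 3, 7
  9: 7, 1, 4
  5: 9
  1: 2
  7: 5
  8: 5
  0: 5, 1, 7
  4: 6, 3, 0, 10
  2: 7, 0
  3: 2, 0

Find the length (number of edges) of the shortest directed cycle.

3

For each vertex v, BFS finds the shortest path from v back to v.
The shortest such closed walk is 4 → 6 → 9 → 4, length 3.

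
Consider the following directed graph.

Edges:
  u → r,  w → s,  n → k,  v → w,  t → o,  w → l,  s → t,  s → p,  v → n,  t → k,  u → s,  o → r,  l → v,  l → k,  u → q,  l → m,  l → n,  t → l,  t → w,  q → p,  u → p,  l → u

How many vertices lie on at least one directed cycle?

A vertex is on a directed cycle iff it belongs to a strongly connected component of size ≥ 2 (or has a self-loop).
The vertices on cycles are {l, s, t, u, v, w} — 6 in total.

6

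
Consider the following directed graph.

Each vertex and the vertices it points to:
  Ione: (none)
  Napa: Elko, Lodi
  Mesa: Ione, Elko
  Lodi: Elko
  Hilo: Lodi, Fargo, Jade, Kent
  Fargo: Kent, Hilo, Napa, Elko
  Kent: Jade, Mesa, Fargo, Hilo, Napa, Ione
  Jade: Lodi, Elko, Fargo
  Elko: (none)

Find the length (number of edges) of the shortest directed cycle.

For each vertex v, BFS finds the shortest path from v back to v.
The shortest such closed walk is Kent → Fargo → Kent, length 2.

2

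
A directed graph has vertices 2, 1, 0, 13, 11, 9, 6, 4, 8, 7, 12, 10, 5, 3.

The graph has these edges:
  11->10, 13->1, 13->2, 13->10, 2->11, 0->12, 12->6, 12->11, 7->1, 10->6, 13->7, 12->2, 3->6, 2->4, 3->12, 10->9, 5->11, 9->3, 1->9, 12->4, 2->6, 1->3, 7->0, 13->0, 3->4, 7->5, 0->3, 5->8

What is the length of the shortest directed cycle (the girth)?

5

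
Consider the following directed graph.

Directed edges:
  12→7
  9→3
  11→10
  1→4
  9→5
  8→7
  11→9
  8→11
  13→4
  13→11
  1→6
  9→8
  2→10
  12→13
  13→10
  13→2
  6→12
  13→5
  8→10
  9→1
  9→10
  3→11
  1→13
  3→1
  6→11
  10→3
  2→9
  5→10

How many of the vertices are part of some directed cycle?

11

A vertex is on a directed cycle iff it belongs to a strongly connected component of size ≥ 2 (or has a self-loop).
The vertices on cycles are {1, 2, 3, 5, 6, 8, 9, 10, 11, 12, 13} — 11 in total.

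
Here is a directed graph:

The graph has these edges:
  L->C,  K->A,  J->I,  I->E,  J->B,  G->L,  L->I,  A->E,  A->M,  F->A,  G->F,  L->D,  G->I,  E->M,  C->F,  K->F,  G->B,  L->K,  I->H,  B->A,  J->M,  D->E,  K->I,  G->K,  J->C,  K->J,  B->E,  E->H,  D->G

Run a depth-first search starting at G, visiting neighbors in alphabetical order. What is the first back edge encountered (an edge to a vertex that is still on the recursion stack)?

D→G

DFS from G (visiting neighbors in alphabetical order); mark gray on enter, black on exit:
G gray
  B gray
    A gray
      E gray
        H gray
        H black
        M gray
        M black
      E black
      A→M: M black — skip
    A black
    B→E: E black — skip
  B black
  F gray
    F→A: A black — skip
  F black
  I gray
    I→E: E black — skip
    I→H: H black — skip
  I black
  K gray
    K→A: A black — skip
    K→F: F black — skip
    K→I: I black — skip
    J gray
      J→B: B black — skip
      C gray
        C→F: F black — skip
      C black
      J→I: I black — skip
      J→M: M black — skip
    J black
  K black
  L gray
    L→C: C black — skip
    D gray
      D→E: E black — skip
      D→G: G is gray → back edge
First back edge: D → G.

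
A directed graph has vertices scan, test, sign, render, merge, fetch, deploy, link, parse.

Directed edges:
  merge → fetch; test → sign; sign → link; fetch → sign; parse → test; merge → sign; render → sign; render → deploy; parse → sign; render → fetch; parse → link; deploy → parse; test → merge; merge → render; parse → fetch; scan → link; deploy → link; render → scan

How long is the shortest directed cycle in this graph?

5

For each vertex v, BFS finds the shortest path from v back to v.
The shortest such closed walk is deploy → parse → test → merge → render → deploy, length 5.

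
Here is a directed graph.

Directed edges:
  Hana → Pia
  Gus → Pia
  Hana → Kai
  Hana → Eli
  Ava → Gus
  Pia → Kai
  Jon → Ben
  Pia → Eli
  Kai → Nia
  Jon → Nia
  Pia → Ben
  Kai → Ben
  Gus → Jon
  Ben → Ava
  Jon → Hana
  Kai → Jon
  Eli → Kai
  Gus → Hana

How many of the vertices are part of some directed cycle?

A vertex is on a directed cycle iff it belongs to a strongly connected component of size ≥ 2 (or has a self-loop).
The vertices on cycles are {Ava, Ben, Eli, Gus, Jon, Kai, Pia, Hana} — 8 in total.

8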